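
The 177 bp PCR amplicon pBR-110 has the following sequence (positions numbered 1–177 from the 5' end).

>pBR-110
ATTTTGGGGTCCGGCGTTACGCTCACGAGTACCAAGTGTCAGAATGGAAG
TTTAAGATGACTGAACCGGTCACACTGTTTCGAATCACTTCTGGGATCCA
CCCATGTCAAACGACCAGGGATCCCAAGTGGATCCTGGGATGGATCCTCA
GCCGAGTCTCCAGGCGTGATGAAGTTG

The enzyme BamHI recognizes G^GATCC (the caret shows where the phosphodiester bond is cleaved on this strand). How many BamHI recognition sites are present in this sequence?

4

GGATCC occurs starting at positions 94, 119, 130, 142.
BamHI cuts at 4 sites.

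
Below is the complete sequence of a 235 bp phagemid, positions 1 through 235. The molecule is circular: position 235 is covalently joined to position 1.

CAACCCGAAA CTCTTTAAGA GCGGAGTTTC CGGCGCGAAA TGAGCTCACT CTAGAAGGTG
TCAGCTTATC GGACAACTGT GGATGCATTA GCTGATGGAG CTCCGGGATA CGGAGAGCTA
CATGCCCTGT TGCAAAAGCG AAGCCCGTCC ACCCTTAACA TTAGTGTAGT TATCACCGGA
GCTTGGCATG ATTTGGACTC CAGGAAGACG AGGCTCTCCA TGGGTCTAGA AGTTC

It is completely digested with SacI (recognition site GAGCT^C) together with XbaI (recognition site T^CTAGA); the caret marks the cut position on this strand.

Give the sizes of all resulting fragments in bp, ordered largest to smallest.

SacI sites (GAGCTC) start at positions 42, 98.
SacI cuts after base 5 of each site (before the last base), so after positions 46, 102.
XbaI sites (TCTAGA) start at positions 50, 225.
XbaI cuts after the first base of each site, so after positions 50, 225.
Combined cut positions: 46, 50, 102, 225.
Circular molecule, 4 cuts → 4 fragments:
  47–50 → 4 bp
  51–102 → 52 bp
  103–225 → 123 bp
  226–235 then 1–46 → 10 + 46 = 56 bp
Sorted largest to smallest: 123, 56, 52, 4 bp.

123, 56, 52, 4 bp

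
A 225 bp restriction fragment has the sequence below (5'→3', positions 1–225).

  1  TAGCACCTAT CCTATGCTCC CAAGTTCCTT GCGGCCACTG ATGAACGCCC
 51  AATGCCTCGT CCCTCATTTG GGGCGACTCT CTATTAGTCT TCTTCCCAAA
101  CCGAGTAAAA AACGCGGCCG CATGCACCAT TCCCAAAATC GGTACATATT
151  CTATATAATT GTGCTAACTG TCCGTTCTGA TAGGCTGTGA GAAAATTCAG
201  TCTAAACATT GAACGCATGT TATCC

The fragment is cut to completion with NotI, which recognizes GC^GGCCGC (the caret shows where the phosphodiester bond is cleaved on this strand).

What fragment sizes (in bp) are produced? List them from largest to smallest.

The NotI site (GCGGCCGC) starts at position 114.
NotI cuts after base 2 of each site, so after position 115.
Linear molecule, 1 cut → 2 fragments:
  1–115 → 115 bp
  116–225 → 110 bp
Sorted largest to smallest: 115, 110 bp.

115, 110 bp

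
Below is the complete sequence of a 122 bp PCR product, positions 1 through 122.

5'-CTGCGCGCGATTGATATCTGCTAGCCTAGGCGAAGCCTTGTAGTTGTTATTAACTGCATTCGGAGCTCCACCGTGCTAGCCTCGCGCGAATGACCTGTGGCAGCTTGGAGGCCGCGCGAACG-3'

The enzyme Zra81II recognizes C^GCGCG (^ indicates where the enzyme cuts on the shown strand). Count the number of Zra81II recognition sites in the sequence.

3

CGCGCG occurs starting at positions 4, 83, 113.
Zra81II cuts at 3 sites.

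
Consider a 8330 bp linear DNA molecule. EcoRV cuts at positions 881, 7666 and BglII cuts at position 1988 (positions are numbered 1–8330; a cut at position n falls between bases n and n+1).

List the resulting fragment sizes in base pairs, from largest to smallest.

Combined cut positions (sorted): 881, 1988, 7666.
Linear molecule, 3 cuts → 4 fragments:
  881 − 0 = 881 bp
  1988 − 881 = 1107 bp
  7666 − 1988 = 5678 bp
  8330 − 7666 = 664 bp
Sorted largest to smallest: 5678, 1107, 881, 664 bp.

5678, 1107, 881, 664 bp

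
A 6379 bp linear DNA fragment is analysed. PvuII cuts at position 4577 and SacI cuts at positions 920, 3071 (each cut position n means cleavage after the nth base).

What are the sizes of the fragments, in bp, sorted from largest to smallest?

2151, 1802, 1506, 920 bp

Combined cut positions (sorted): 920, 3071, 4577.
Linear molecule, 3 cuts → 4 fragments:
  920 − 0 = 920 bp
  3071 − 920 = 2151 bp
  4577 − 3071 = 1506 bp
  6379 − 4577 = 1802 bp
Sorted largest to smallest: 2151, 1802, 1506, 920 bp.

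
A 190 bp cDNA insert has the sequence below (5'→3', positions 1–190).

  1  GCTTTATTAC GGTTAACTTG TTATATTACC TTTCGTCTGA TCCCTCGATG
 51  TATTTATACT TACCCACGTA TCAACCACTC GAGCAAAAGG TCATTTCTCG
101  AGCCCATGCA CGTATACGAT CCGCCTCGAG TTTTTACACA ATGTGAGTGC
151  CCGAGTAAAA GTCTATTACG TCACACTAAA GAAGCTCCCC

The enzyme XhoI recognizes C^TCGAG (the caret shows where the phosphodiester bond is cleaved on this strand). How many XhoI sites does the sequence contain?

3

CTCGAG occurs starting at positions 78, 97, 125.
XhoI cuts at 3 sites.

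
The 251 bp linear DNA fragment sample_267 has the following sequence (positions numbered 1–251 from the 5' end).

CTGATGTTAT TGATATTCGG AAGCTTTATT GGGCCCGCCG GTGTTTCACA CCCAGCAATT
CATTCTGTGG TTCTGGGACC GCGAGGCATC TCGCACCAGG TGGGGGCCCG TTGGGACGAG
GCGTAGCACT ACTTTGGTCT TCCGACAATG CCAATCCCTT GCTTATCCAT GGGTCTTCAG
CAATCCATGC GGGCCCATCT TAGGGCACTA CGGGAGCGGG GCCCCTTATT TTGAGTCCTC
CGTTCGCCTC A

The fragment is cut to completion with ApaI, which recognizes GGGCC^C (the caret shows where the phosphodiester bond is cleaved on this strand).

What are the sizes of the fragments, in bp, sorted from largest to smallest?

87, 73, 35, 28, 28 bp

ApaI sites (GGGCCC) start at positions 31, 104, 191, 219.
ApaI cuts after base 5 of each site (before the last base), so after positions 35, 108, 195, 223.
Linear molecule, 4 cuts → 5 fragments:
  1–35 → 35 bp
  36–108 → 73 bp
  109–195 → 87 bp
  196–223 → 28 bp
  224–251 → 28 bp
Sorted largest to smallest: 87, 73, 35, 28, 28 bp.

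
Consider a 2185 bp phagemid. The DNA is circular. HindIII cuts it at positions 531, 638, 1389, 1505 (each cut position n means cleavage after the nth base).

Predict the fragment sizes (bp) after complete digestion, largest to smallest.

1211, 751, 116, 107 bp

Circular molecule, 4 cuts → 4 fragments:
  638 − 531 = 107 bp
  1389 − 638 = 751 bp
  1505 − 1389 = 116 bp
  wrap: 2185 − 1505 + 531 = 1211 bp
Sorted largest to smallest: 1211, 751, 116, 107 bp.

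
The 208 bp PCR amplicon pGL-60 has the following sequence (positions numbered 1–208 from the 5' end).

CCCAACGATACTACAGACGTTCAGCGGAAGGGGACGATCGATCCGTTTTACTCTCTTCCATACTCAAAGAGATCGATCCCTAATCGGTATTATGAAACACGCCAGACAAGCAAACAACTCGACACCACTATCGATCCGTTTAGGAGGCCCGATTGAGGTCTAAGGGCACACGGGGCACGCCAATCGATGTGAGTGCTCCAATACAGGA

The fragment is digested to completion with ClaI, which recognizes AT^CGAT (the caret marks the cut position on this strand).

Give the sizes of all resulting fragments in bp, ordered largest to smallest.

ClaI sites (ATCGAT) start at positions 37, 72, 130, 183.
ClaI cuts after base 2 of each site, so after positions 38, 73, 131, 184.
Linear molecule, 4 cuts → 5 fragments:
  1–38 → 38 bp
  39–73 → 35 bp
  74–131 → 58 bp
  132–184 → 53 bp
  185–208 → 24 bp
Sorted largest to smallest: 58, 53, 38, 35, 24 bp.

58, 53, 38, 35, 24 bp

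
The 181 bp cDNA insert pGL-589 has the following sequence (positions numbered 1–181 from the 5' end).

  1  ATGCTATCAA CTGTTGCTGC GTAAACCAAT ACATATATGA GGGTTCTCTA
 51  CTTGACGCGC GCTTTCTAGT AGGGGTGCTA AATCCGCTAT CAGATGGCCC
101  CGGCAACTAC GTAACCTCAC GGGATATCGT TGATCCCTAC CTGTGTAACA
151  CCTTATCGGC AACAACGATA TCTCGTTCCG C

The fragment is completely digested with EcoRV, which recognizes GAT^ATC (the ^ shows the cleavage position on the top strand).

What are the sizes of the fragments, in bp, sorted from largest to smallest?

EcoRV sites (GATATC) start at positions 123, 167.
EcoRV cuts after base 3 of each site, so after positions 125, 169.
Linear molecule, 2 cuts → 3 fragments:
  1–125 → 125 bp
  126–169 → 44 bp
  170–181 → 12 bp
Sorted largest to smallest: 125, 44, 12 bp.

125, 44, 12 bp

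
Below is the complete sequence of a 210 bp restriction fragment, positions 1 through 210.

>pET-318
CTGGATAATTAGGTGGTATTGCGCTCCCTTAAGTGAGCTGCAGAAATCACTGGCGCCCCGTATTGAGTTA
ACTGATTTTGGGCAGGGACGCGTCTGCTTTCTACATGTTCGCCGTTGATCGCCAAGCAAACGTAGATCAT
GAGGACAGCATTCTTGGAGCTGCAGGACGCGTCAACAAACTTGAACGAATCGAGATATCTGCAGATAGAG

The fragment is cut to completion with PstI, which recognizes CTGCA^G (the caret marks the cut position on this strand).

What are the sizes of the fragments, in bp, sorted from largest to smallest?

PstI sites (CTGCAG) start at positions 38, 160, 199.
PstI cuts after base 5 of each site (before the last base), so after positions 42, 164, 203.
Linear molecule, 3 cuts → 4 fragments:
  1–42 → 42 bp
  43–164 → 122 bp
  165–203 → 39 bp
  204–210 → 7 bp
Sorted largest to smallest: 122, 42, 39, 7 bp.

122, 42, 39, 7 bp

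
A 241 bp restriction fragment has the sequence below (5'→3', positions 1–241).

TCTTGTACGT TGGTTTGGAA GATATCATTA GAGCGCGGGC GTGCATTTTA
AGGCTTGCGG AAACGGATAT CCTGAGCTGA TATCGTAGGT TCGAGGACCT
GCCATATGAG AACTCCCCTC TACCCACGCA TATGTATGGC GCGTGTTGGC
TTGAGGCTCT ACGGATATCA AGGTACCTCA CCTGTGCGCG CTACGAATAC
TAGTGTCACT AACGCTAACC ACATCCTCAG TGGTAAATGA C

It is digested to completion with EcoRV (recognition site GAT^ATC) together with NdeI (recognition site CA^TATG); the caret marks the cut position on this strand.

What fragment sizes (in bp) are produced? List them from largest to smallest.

EcoRV sites (GATATC) start at positions 21, 66, 79, 164.
EcoRV cuts after base 3 of each site, so after positions 23, 68, 81, 166.
NdeI sites (CATATG) start at positions 103, 129.
NdeI cuts after base 2 of each site, so after positions 104, 130.
Combined cut positions: 23, 68, 81, 104, 130, 166.
Linear molecule, 6 cuts → 7 fragments:
  1–23 → 23 bp
  24–68 → 45 bp
  69–81 → 13 bp
  82–104 → 23 bp
  105–130 → 26 bp
  131–166 → 36 bp
  167–241 → 75 bp
Sorted largest to smallest: 75, 45, 36, 26, 23, 23, 13 bp.

75, 45, 36, 26, 23, 23, 13 bp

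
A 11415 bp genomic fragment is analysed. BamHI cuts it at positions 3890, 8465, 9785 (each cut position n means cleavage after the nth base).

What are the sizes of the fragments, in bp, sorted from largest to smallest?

Linear molecule, 3 cuts → 4 fragments:
  3890 − 0 = 3890 bp
  8465 − 3890 = 4575 bp
  9785 − 8465 = 1320 bp
  11415 − 9785 = 1630 bp
Sorted largest to smallest: 4575, 3890, 1630, 1320 bp.

4575, 3890, 1630, 1320 bp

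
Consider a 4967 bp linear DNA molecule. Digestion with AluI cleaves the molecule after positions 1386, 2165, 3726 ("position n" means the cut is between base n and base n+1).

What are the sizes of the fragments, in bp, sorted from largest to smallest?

1561, 1386, 1241, 779 bp

Linear molecule, 3 cuts → 4 fragments:
  1386 − 0 = 1386 bp
  2165 − 1386 = 779 bp
  3726 − 2165 = 1561 bp
  4967 − 3726 = 1241 bp
Sorted largest to smallest: 1561, 1386, 1241, 779 bp.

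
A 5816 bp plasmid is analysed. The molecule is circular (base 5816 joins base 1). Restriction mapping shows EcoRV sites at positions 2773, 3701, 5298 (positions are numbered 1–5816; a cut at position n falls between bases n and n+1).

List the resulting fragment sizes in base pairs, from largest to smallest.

3291, 1597, 928 bp

Circular molecule, 3 cuts → 3 fragments:
  3701 − 2773 = 928 bp
  5298 − 3701 = 1597 bp
  wrap: 5816 − 5298 + 2773 = 3291 bp
Sorted largest to smallest: 3291, 1597, 928 bp.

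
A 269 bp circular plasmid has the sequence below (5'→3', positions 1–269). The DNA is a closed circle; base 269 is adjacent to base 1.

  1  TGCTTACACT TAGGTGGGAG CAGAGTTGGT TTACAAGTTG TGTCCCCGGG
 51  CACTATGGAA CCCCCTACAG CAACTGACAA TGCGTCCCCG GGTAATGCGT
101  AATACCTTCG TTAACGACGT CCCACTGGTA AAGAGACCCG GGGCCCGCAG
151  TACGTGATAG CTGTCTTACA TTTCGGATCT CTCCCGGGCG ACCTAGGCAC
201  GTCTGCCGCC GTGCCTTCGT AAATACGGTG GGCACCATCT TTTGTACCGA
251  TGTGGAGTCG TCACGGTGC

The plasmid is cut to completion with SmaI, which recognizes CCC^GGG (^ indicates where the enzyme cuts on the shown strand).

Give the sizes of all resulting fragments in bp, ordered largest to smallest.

SmaI sites (CCCGGG) start at positions 45, 87, 137, 183.
SmaI cuts after base 3 of each site, so after positions 47, 89, 139, 185.
Circular molecule, 4 cuts → 4 fragments:
  48–89 → 42 bp
  90–139 → 50 bp
  140–185 → 46 bp
  186–269 then 1–47 → 84 + 47 = 131 bp
Sorted largest to smallest: 131, 50, 46, 42 bp.

131, 50, 46, 42 bp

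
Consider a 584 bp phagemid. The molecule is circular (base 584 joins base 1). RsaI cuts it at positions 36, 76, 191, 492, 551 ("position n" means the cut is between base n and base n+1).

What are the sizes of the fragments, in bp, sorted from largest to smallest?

301, 115, 69, 59, 40 bp

Circular molecule, 5 cuts → 5 fragments:
  76 − 36 = 40 bp
  191 − 76 = 115 bp
  492 − 191 = 301 bp
  551 − 492 = 59 bp
  wrap: 584 − 551 + 36 = 69 bp
Sorted largest to smallest: 301, 115, 69, 59, 40 bp.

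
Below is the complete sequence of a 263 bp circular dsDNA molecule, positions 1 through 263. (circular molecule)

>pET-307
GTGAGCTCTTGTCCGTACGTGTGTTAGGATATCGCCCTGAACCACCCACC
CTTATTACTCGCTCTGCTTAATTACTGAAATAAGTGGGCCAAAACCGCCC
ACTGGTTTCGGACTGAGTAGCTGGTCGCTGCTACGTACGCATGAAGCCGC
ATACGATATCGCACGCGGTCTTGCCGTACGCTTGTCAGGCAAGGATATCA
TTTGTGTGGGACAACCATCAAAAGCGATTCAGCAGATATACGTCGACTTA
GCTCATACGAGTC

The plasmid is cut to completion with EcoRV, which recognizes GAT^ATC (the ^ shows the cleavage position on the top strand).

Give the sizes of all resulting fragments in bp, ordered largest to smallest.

EcoRV sites (GATATC) start at positions 28, 155, 194.
EcoRV cuts after base 3 of each site, so after positions 30, 157, 196.
Circular molecule, 3 cuts → 3 fragments:
  31–157 → 127 bp
  158–196 → 39 bp
  197–263 then 1–30 → 67 + 30 = 97 bp
Sorted largest to smallest: 127, 97, 39 bp.

127, 97, 39 bp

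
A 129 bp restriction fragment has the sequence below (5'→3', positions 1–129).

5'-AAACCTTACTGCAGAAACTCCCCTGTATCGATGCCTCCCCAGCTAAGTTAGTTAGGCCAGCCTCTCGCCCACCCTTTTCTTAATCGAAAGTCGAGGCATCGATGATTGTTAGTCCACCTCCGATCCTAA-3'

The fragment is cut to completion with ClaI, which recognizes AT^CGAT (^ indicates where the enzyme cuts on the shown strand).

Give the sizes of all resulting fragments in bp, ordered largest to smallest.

71, 30, 28 bp

ClaI sites (ATCGAT) start at positions 27, 98.
ClaI cuts after base 2 of each site, so after positions 28, 99.
Linear molecule, 2 cuts → 3 fragments:
  1–28 → 28 bp
  29–99 → 71 bp
  100–129 → 30 bp
Sorted largest to smallest: 71, 30, 28 bp.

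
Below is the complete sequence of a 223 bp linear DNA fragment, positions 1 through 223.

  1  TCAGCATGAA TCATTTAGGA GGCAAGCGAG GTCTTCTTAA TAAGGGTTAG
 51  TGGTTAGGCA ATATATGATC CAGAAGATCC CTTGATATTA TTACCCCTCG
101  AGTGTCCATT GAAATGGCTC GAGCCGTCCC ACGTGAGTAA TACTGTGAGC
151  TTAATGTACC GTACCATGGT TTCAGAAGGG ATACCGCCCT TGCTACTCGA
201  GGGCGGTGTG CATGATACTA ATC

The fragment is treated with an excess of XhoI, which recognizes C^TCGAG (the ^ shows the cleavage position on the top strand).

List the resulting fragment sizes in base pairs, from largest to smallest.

XhoI sites (CTCGAG) start at positions 97, 118, 196.
XhoI cuts after the first base of each site, so after positions 97, 118, 196.
Linear molecule, 3 cuts → 4 fragments:
  1–97 → 97 bp
  98–118 → 21 bp
  119–196 → 78 bp
  197–223 → 27 bp
Sorted largest to smallest: 97, 78, 27, 21 bp.

97, 78, 27, 21 bp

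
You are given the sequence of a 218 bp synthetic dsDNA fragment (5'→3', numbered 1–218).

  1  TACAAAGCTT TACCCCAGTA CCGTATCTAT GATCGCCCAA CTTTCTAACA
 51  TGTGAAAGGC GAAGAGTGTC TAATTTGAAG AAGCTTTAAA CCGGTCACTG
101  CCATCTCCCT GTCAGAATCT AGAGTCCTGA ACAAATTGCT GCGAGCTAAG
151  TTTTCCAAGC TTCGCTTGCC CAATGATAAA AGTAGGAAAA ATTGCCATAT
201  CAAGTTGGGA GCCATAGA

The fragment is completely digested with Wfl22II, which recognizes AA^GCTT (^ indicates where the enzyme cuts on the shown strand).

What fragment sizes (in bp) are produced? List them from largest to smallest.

Wfl22II sites (AAGCTT) start at positions 5, 81, 157.
Wfl22II cuts after base 2 of each site, so after positions 6, 82, 158.
Linear molecule, 3 cuts → 4 fragments:
  1–6 → 6 bp
  7–82 → 76 bp
  83–158 → 76 bp
  159–218 → 60 bp
Sorted largest to smallest: 76, 76, 60, 6 bp.

76, 76, 60, 6 bp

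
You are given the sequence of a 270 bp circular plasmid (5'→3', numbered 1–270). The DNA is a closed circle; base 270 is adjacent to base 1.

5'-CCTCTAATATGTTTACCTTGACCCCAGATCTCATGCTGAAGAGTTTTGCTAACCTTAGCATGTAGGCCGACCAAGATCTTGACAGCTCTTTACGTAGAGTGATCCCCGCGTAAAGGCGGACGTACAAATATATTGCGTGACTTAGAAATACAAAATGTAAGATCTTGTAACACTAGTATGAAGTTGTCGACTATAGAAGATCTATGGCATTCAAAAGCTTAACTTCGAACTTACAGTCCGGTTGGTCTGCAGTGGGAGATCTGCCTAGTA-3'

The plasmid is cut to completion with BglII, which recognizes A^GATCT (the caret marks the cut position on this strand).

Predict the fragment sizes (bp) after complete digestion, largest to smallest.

86, 59, 48, 39, 38 bp

BglII sites (AGATCT) start at positions 26, 74, 160, 198, 257.
BglII cuts after the first base of each site, so after positions 26, 74, 160, 198, 257.
Circular molecule, 5 cuts → 5 fragments:
  27–74 → 48 bp
  75–160 → 86 bp
  161–198 → 38 bp
  199–257 → 59 bp
  258–270 then 1–26 → 13 + 26 = 39 bp
Sorted largest to smallest: 86, 59, 48, 39, 38 bp.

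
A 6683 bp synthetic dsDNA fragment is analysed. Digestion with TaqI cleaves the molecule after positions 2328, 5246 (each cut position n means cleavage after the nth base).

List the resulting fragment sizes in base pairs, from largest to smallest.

Linear molecule, 2 cuts → 3 fragments:
  2328 − 0 = 2328 bp
  5246 − 2328 = 2918 bp
  6683 − 5246 = 1437 bp
Sorted largest to smallest: 2918, 2328, 1437 bp.

2918, 2328, 1437 bp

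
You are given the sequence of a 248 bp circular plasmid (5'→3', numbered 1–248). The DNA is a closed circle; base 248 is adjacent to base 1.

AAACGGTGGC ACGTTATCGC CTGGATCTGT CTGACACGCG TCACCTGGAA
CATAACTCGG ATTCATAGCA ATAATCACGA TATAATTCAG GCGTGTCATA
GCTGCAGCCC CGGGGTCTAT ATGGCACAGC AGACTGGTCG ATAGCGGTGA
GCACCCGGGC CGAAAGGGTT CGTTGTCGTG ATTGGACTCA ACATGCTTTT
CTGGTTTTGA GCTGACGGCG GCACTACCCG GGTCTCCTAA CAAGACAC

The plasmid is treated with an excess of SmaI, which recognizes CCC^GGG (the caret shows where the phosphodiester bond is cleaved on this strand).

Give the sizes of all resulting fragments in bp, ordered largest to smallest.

SmaI sites (CCCGGG) start at positions 109, 154, 227.
SmaI cuts after base 3 of each site, so after positions 111, 156, 229.
Circular molecule, 3 cuts → 3 fragments:
  112–156 → 45 bp
  157–229 → 73 bp
  230–248 then 1–111 → 19 + 111 = 130 bp
Sorted largest to smallest: 130, 73, 45 bp.

130, 73, 45 bp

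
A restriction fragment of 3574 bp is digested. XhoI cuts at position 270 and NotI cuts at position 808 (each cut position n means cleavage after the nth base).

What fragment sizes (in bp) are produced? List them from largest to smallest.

2766, 538, 270 bp

Combined cut positions (sorted): 270, 808.
Linear molecule, 2 cuts → 3 fragments:
  270 − 0 = 270 bp
  808 − 270 = 538 bp
  3574 − 808 = 2766 bp
Sorted largest to smallest: 2766, 538, 270 bp.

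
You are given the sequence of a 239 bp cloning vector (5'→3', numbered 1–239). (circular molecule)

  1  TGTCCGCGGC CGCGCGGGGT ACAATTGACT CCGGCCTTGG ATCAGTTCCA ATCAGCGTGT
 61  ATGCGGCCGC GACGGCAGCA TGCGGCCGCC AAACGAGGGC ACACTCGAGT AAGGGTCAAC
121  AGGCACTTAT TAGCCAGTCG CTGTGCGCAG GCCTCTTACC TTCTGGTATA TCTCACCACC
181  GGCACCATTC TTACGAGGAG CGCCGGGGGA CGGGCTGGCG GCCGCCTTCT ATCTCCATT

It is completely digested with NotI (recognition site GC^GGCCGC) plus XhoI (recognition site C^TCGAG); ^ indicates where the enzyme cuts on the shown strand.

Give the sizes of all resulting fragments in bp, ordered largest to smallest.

NotI sites (GCGGCCGC) start at positions 6, 63, 82, 218.
NotI cuts after base 2 of each site, so after positions 7, 64, 83, 219.
The XhoI site (CTCGAG) starts at position 104.
XhoI cuts after the first base of each site, so after position 104.
Combined cut positions: 7, 64, 83, 104, 219.
Circular molecule, 5 cuts → 5 fragments:
  8–64 → 57 bp
  65–83 → 19 bp
  84–104 → 21 bp
  105–219 → 115 bp
  220–239 then 1–7 → 20 + 7 = 27 bp
Sorted largest to smallest: 115, 57, 27, 21, 19 bp.

115, 57, 27, 21, 19 bp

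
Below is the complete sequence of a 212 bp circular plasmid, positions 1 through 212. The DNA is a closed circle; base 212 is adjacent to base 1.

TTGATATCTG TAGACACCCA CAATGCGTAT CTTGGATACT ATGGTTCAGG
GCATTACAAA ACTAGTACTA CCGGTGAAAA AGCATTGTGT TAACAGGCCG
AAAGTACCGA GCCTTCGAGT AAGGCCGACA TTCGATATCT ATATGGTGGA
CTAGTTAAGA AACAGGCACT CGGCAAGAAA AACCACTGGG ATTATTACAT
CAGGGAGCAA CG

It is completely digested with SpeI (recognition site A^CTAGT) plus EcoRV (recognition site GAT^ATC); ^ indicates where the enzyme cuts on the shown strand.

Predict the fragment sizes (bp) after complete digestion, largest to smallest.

75, 67, 56, 14 bp

SpeI sites (ACTAGT) start at positions 61, 150.
SpeI cuts after the first base of each site, so after positions 61, 150.
EcoRV sites (GATATC) start at positions 3, 134.
EcoRV cuts after base 3 of each site, so after positions 5, 136.
Combined cut positions: 5, 61, 136, 150.
Circular molecule, 4 cuts → 4 fragments:
  6–61 → 56 bp
  62–136 → 75 bp
  137–150 → 14 bp
  151–212 then 1–5 → 62 + 5 = 67 bp
Sorted largest to smallest: 75, 67, 56, 14 bp.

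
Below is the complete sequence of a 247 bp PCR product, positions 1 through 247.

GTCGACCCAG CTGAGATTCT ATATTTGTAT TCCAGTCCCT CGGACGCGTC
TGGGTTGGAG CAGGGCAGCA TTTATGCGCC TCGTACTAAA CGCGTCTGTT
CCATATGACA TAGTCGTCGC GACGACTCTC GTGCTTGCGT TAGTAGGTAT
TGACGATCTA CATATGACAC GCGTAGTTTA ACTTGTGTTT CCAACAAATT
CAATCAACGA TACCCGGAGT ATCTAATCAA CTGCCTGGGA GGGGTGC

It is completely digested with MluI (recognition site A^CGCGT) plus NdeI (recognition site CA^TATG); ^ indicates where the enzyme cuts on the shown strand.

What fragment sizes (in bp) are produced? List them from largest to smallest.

78, 59, 46, 44, 13, 7 bp

MluI sites (ACGCGT) start at positions 44, 90, 169.
MluI cuts after the first base of each site, so after positions 44, 90, 169.
NdeI sites (CATATG) start at positions 102, 161.
NdeI cuts after base 2 of each site, so after positions 103, 162.
Combined cut positions: 44, 90, 103, 162, 169.
Linear molecule, 5 cuts → 6 fragments:
  1–44 → 44 bp
  45–90 → 46 bp
  91–103 → 13 bp
  104–162 → 59 bp
  163–169 → 7 bp
  170–247 → 78 bp
Sorted largest to smallest: 78, 59, 46, 44, 13, 7 bp.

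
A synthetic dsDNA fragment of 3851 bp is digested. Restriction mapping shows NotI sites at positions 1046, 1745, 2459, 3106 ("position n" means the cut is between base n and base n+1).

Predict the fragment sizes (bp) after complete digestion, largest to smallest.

1046, 745, 714, 699, 647 bp

Linear molecule, 4 cuts → 5 fragments:
  1046 − 0 = 1046 bp
  1745 − 1046 = 699 bp
  2459 − 1745 = 714 bp
  3106 − 2459 = 647 bp
  3851 − 3106 = 745 bp
Sorted largest to smallest: 1046, 745, 714, 699, 647 bp.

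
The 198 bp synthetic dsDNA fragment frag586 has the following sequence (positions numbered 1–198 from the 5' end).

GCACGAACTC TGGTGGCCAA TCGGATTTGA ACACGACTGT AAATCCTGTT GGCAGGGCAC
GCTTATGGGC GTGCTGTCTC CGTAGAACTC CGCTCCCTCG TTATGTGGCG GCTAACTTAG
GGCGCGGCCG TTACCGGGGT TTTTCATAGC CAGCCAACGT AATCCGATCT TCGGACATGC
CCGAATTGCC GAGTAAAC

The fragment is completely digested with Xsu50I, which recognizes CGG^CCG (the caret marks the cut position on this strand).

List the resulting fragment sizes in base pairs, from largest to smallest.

127, 71 bp

The Xsu50I site (CGGCCG) starts at position 125.
Xsu50I cuts after base 3 of each site, so after position 127.
Linear molecule, 1 cut → 2 fragments:
  1–127 → 127 bp
  128–198 → 71 bp
Sorted largest to smallest: 127, 71 bp.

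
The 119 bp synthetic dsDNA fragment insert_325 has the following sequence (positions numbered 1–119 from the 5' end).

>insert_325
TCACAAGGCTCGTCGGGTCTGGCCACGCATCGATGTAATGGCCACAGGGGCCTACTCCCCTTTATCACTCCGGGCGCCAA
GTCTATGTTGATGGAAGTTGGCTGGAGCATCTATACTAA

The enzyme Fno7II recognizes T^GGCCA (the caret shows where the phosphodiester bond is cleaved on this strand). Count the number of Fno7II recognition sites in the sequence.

2

TGGCCA occurs starting at positions 20, 39.
Fno7II cuts at 2 sites.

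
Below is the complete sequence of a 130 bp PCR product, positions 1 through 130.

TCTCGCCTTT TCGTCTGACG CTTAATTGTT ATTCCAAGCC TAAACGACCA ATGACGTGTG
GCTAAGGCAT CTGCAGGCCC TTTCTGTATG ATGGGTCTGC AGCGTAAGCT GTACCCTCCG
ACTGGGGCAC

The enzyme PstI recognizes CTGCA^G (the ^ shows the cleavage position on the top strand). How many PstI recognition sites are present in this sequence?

2

CTGCAG occurs starting at positions 71, 97.
PstI cuts at 2 sites.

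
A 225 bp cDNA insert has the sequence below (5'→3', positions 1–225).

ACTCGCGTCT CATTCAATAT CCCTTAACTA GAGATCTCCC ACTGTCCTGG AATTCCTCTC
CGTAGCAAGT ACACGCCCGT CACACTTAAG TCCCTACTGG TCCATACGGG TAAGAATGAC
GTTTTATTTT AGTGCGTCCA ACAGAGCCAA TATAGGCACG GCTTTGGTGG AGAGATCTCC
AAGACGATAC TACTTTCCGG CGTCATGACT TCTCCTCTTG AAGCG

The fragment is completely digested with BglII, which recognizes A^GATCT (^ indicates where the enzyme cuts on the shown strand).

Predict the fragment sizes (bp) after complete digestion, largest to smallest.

BglII sites (AGATCT) start at positions 32, 173.
BglII cuts after the first base of each site, so after positions 32, 173.
Linear molecule, 2 cuts → 3 fragments:
  1–32 → 32 bp
  33–173 → 141 bp
  174–225 → 52 bp
Sorted largest to smallest: 141, 52, 32 bp.

141, 52, 32 bp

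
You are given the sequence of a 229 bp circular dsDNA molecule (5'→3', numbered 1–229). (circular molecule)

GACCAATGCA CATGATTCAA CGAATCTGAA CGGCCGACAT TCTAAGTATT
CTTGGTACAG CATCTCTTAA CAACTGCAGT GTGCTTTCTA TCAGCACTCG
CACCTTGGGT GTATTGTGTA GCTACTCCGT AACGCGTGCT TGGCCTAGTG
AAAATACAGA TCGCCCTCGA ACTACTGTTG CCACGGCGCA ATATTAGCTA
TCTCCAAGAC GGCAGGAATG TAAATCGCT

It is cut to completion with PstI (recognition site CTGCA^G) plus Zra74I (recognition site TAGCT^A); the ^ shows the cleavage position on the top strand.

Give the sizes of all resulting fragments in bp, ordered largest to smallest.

The PstI site (CTGCAG) starts at position 74.
PstI cuts after base 5 of each site (before the last base), so after position 78.
Zra74I sites (TAGCTA) start at positions 119, 195.
Zra74I cuts after base 5 of each site (before the last base), so after positions 123, 199.
Combined cut positions: 78, 123, 199.
Circular molecule, 3 cuts → 3 fragments:
  79–123 → 45 bp
  124–199 → 76 bp
  200–229 then 1–78 → 30 + 78 = 108 bp
Sorted largest to smallest: 108, 76, 45 bp.

108, 76, 45 bp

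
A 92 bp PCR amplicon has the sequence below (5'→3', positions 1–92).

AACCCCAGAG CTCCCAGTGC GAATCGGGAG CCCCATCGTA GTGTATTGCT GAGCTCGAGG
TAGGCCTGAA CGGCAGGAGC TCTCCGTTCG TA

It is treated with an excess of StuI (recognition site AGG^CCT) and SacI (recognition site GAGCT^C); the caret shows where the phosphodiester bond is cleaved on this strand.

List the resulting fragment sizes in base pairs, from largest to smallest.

43, 17, 12, 11, 9 bp

The StuI site (AGGCCT) starts at position 62.
StuI cuts after base 3 of each site, so after position 64.
SacI sites (GAGCTC) start at positions 8, 51, 77.
SacI cuts after base 5 of each site (before the last base), so after positions 12, 55, 81.
Combined cut positions: 12, 55, 64, 81.
Linear molecule, 4 cuts → 5 fragments:
  1–12 → 12 bp
  13–55 → 43 bp
  56–64 → 9 bp
  65–81 → 17 bp
  82–92 → 11 bp
Sorted largest to smallest: 43, 17, 12, 11, 9 bp.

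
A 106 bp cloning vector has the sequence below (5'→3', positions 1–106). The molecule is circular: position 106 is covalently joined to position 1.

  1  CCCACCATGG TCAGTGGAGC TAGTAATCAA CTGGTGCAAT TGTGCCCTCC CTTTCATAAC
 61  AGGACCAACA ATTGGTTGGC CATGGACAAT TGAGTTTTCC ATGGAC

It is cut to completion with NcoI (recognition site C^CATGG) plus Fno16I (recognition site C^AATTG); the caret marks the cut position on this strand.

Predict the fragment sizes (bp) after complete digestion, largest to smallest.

NcoI sites (CCATGG) start at positions 5, 80, 99.
NcoI cuts after the first base of each site, so after positions 5, 80, 99.
Fno16I sites (CAATTG) start at positions 37, 69, 87.
Fno16I cuts after the first base of each site, so after positions 37, 69, 87.
Combined cut positions: 5, 37, 69, 80, 87, 99.
Circular molecule, 6 cuts → 6 fragments:
  6–37 → 32 bp
  38–69 → 32 bp
  70–80 → 11 bp
  81–87 → 7 bp
  88–99 → 12 bp
  100–106 then 1–5 → 7 + 5 = 12 bp
Sorted largest to smallest: 32, 32, 12, 12, 11, 7 bp.

32, 32, 12, 12, 11, 7 bp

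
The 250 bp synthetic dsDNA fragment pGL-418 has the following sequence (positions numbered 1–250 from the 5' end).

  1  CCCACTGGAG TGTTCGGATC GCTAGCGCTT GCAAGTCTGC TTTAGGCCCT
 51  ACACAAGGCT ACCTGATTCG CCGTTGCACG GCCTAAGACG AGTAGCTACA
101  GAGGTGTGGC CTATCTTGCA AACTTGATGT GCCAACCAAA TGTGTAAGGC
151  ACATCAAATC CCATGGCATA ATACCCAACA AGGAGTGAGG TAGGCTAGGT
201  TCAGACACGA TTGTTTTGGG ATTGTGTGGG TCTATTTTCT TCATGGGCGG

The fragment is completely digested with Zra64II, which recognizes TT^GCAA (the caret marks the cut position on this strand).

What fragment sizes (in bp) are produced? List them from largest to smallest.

Zra64II sites (TTGCAA) start at positions 29, 116.
Zra64II cuts after base 2 of each site, so after positions 30, 117.
Linear molecule, 2 cuts → 3 fragments:
  1–30 → 30 bp
  31–117 → 87 bp
  118–250 → 133 bp
Sorted largest to smallest: 133, 87, 30 bp.

133, 87, 30 bp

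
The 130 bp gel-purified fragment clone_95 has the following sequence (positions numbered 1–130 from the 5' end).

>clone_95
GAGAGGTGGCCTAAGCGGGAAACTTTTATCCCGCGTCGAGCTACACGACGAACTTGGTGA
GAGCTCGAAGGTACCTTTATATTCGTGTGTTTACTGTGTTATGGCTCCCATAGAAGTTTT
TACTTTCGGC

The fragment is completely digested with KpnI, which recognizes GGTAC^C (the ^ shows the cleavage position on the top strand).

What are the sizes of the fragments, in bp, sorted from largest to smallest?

74, 56 bp

The KpnI site (GGTACC) starts at position 70.
KpnI cuts after base 5 of each site (before the last base), so after position 74.
Linear molecule, 1 cut → 2 fragments:
  1–74 → 74 bp
  75–130 → 56 bp
Sorted largest to smallest: 74, 56 bp.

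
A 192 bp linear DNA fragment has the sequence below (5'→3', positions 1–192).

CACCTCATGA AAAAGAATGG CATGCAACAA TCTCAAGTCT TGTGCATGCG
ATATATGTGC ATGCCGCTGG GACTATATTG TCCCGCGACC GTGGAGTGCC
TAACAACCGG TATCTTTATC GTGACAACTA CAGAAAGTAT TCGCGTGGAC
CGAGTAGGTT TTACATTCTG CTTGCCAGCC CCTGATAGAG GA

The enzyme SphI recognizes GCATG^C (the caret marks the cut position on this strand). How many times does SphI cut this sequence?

3

GCATGC occurs starting at positions 20, 44, 59.
SphI cuts at 3 sites.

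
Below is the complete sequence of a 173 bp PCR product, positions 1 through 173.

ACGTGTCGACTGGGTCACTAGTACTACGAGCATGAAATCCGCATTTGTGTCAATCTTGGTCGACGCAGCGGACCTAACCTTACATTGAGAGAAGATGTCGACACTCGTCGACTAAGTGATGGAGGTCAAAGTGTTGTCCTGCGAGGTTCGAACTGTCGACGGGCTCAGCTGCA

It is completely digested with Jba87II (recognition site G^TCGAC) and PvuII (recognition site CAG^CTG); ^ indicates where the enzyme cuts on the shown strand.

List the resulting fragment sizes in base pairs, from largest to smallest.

54, 48, 38, 13, 10, 5, 5 bp

Jba87II sites (GTCGAC) start at positions 5, 59, 97, 107, 155.
Jba87II cuts after the first base of each site, so after positions 5, 59, 97, 107, 155.
The PvuII site (CAGCTG) starts at position 166.
PvuII cuts after base 3 of each site, so after position 168.
Combined cut positions: 5, 59, 97, 107, 155, 168.
Linear molecule, 6 cuts → 7 fragments:
  1–5 → 5 bp
  6–59 → 54 bp
  60–97 → 38 bp
  98–107 → 10 bp
  108–155 → 48 bp
  156–168 → 13 bp
  169–173 → 5 bp
Sorted largest to smallest: 54, 48, 38, 13, 10, 5, 5 bp.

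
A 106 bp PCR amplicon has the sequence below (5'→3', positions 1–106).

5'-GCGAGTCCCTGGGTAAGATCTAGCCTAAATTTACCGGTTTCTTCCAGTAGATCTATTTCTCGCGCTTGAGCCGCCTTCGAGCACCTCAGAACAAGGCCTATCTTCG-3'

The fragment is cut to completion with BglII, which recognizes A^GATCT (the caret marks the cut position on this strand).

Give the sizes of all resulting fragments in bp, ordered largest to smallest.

57, 33, 16 bp

BglII sites (AGATCT) start at positions 16, 49.
BglII cuts after the first base of each site, so after positions 16, 49.
Linear molecule, 2 cuts → 3 fragments:
  1–16 → 16 bp
  17–49 → 33 bp
  50–106 → 57 bp
Sorted largest to smallest: 57, 33, 16 bp.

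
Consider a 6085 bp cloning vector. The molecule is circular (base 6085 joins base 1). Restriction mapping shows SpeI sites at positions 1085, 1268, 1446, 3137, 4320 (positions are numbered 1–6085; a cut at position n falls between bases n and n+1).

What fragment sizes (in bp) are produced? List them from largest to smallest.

2850, 1691, 1183, 183, 178 bp

Circular molecule, 5 cuts → 5 fragments:
  1268 − 1085 = 183 bp
  1446 − 1268 = 178 bp
  3137 − 1446 = 1691 bp
  4320 − 3137 = 1183 bp
  wrap: 6085 − 4320 + 1085 = 2850 bp
Sorted largest to smallest: 2850, 1691, 1183, 183, 178 bp.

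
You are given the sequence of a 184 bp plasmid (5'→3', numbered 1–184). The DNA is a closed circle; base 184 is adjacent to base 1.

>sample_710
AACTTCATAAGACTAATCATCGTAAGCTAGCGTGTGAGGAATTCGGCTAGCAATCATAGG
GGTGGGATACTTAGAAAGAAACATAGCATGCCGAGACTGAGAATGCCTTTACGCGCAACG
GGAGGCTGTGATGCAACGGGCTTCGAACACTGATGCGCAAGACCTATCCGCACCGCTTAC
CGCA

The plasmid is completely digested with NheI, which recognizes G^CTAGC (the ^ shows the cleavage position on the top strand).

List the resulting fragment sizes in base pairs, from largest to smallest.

NheI sites (GCTAGC) start at positions 26, 46.
NheI cuts after the first base of each site, so after positions 26, 46.
Circular molecule, 2 cuts → 2 fragments:
  27–46 → 20 bp
  47–184 then 1–26 → 138 + 26 = 164 bp
Sorted largest to smallest: 164, 20 bp.

164, 20 bp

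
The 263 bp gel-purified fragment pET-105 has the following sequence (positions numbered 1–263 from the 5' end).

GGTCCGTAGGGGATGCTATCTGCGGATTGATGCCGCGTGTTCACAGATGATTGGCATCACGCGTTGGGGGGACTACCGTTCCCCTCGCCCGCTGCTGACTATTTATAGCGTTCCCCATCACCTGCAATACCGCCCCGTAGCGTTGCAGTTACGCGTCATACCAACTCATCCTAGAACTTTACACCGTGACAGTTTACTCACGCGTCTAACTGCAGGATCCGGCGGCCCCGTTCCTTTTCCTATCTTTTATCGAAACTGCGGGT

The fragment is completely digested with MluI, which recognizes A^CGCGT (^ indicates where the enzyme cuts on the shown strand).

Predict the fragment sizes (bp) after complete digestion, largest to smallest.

92, 63, 59, 49 bp

MluI sites (ACGCGT) start at positions 59, 151, 200.
MluI cuts after the first base of each site, so after positions 59, 151, 200.
Linear molecule, 3 cuts → 4 fragments:
  1–59 → 59 bp
  60–151 → 92 bp
  152–200 → 49 bp
  201–263 → 63 bp
Sorted largest to smallest: 92, 63, 59, 49 bp.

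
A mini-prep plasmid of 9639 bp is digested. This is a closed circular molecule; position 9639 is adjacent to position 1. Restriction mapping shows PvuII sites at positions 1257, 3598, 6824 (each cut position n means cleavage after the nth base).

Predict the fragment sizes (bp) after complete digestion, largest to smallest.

Circular molecule, 3 cuts → 3 fragments:
  3598 − 1257 = 2341 bp
  6824 − 3598 = 3226 bp
  wrap: 9639 − 6824 + 1257 = 4072 bp
Sorted largest to smallest: 4072, 3226, 2341 bp.

4072, 3226, 2341 bp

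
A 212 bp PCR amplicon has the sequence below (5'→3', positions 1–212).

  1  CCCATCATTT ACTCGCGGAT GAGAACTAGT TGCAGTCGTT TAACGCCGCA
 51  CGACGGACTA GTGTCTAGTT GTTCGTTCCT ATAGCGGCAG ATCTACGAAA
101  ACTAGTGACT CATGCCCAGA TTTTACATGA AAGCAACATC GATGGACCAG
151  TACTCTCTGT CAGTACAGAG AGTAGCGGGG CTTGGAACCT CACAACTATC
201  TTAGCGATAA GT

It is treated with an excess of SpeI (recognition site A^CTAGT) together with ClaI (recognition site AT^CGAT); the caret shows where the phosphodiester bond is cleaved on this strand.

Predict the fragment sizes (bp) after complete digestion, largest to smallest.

73, 44, 38, 32, 25 bp

SpeI sites (ACTAGT) start at positions 25, 57, 101.
SpeI cuts after the first base of each site, so after positions 25, 57, 101.
The ClaI site (ATCGAT) starts at position 138.
ClaI cuts after base 2 of each site, so after position 139.
Combined cut positions: 25, 57, 101, 139.
Linear molecule, 4 cuts → 5 fragments:
  1–25 → 25 bp
  26–57 → 32 bp
  58–101 → 44 bp
  102–139 → 38 bp
  140–212 → 73 bp
Sorted largest to smallest: 73, 44, 38, 32, 25 bp.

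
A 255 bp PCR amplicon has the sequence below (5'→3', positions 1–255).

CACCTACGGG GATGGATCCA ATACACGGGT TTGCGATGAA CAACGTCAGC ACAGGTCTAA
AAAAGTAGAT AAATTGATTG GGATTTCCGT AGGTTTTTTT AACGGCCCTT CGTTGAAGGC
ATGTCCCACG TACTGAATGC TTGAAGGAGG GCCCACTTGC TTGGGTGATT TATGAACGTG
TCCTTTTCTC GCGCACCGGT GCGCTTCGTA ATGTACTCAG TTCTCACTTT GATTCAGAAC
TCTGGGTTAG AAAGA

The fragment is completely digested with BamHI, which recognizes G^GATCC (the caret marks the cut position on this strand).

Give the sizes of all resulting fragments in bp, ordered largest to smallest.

The BamHI site (GGATCC) starts at position 14.
BamHI cuts after the first base of each site, so after position 14.
Linear molecule, 1 cut → 2 fragments:
  1–14 → 14 bp
  15–255 → 241 bp
Sorted largest to smallest: 241, 14 bp.

241, 14 bp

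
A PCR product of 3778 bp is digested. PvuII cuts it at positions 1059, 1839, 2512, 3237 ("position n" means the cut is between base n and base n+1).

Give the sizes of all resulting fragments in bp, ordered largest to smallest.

1059, 780, 725, 673, 541 bp

Linear molecule, 4 cuts → 5 fragments:
  1059 − 0 = 1059 bp
  1839 − 1059 = 780 bp
  2512 − 1839 = 673 bp
  3237 − 2512 = 725 bp
  3778 − 3237 = 541 bp
Sorted largest to smallest: 1059, 780, 725, 673, 541 bp.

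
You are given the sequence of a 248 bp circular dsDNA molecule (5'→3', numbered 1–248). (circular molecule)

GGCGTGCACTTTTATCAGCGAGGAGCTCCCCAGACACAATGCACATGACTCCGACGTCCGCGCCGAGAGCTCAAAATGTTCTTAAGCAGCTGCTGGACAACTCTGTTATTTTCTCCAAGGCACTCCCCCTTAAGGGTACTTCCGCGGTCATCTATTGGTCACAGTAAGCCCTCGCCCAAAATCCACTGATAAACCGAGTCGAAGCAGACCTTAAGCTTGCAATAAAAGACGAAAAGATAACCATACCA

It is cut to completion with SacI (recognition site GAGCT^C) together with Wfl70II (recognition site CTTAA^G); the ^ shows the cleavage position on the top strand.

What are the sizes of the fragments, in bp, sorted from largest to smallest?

SacI sites (GAGCTC) start at positions 23, 67.
SacI cuts after base 5 of each site (before the last base), so after positions 27, 71.
Wfl70II sites (CTTAAG) start at positions 81, 129, 210.
Wfl70II cuts after base 5 of each site (before the last base), so after positions 85, 133, 214.
Combined cut positions: 27, 71, 85, 133, 214.
Circular molecule, 5 cuts → 5 fragments:
  28–71 → 44 bp
  72–85 → 14 bp
  86–133 → 48 bp
  134–214 → 81 bp
  215–248 then 1–27 → 34 + 27 = 61 bp
Sorted largest to smallest: 81, 61, 48, 44, 14 bp.

81, 61, 48, 44, 14 bp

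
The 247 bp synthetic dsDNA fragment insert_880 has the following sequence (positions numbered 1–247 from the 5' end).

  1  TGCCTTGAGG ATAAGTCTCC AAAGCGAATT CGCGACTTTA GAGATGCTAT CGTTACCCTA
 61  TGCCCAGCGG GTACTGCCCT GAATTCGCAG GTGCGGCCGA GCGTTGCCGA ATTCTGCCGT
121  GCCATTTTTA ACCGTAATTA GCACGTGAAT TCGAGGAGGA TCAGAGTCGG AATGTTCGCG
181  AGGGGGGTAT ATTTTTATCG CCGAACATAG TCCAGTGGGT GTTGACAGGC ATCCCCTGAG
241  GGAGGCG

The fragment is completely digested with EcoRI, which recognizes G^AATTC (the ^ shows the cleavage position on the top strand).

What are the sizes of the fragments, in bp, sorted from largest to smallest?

100, 55, 38, 28, 26 bp

EcoRI sites (GAATTC) start at positions 26, 81, 109, 147.
EcoRI cuts after the first base of each site, so after positions 26, 81, 109, 147.
Linear molecule, 4 cuts → 5 fragments:
  1–26 → 26 bp
  27–81 → 55 bp
  82–109 → 28 bp
  110–147 → 38 bp
  148–247 → 100 bp
Sorted largest to smallest: 100, 55, 38, 28, 26 bp.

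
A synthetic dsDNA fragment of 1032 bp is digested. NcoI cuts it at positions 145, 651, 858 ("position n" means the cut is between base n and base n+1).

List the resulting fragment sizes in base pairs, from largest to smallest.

Linear molecule, 3 cuts → 4 fragments:
  145 − 0 = 145 bp
  651 − 145 = 506 bp
  858 − 651 = 207 bp
  1032 − 858 = 174 bp
Sorted largest to smallest: 506, 207, 174, 145 bp.

506, 207, 174, 145 bp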